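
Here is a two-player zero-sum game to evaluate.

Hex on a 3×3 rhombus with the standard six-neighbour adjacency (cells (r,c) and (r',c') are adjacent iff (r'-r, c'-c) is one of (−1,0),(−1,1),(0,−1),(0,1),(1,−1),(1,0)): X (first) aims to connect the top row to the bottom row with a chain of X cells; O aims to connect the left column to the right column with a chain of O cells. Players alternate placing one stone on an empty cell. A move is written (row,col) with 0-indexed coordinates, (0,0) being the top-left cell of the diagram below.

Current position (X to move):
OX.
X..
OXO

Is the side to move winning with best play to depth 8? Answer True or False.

X winning at [OX./X../OXO]: True

p1 X@[OX./X../OXO]: (0,2)[OXX/X../OXO]+1* (1,1)[OX./XX./OXO]+1 (1,2)[OX./X.X/OXO]+1
p2 O@[OXX/X../OXO]: (1,1)[OXX/XO./OXO]-1* (1,2)[OXX/X.O/OXO]-1
p3 X@[OXX/XO./OXO]: (1,2)[OXX/XOX/OXO]+1*
p4 O@[OXX/XOX/OXO] terminal -1; root [OX./X../OXO] d8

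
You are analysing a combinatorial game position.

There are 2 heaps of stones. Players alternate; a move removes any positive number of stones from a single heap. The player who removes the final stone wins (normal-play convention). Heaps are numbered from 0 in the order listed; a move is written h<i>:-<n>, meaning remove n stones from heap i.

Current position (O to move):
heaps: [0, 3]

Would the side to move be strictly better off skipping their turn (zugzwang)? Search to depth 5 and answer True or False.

zugzwang((0,3), O) = False

ply 1, O at (0,3) | h1:-1=-1→(0,2); h1:-2=-1→(0,1); h1:-3=+1→(0,0)*
ply 2: (0,0) is terminal -1 (X); from (0,3) depth 5
pass branch (X moves first from the same position):
  | ply 1, X at (0,3) | h1:-1=-1→(0,2); h1:-2=-1→(0,1); h1:-3=+1→(0,0)*
  | ply 2: (0,0) is terminal -1 (O); from (0,3) depth 5
O moving scores +1; O passing scores -1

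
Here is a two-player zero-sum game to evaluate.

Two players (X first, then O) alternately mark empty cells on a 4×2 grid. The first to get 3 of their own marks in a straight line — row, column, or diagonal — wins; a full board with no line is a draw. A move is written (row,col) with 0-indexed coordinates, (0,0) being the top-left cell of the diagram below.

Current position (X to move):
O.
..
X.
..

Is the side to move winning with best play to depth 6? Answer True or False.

X winning at [O./../X./..]: False

[O./../X./..] X move#1: (0,1):+0/OX/../X./..*, (1,0):+0/O./X./X./.., (1,1):+0/O./.X/X./.., (2,1):+0/O./../XX/.., (3,0):+0/O./../X./X., (3,1):+0/O./../X./.X
[OX/../X./..] O move#2: (1,0):+0/OX/O./X./..*, (1,1):+0/OX/.O/X./.., (2,1):+0/OX/../XO/.., (3,0):+0/OX/../X./O., (3,1):+0/OX/../X./.O
[OX/O./X./..] X move#3: (1,1):+0/OX/OX/X./..*, (2,1):+0/OX/O./XX/.., (3,0):+0/OX/O./X./X., (3,1):+0/OX/O./X./.X
[OX/OX/X./..] O move#4: (2,1):+0/OX/OX/XO/..*, (3,0):-1/OX/OX/X./O., (3,1):-1/OX/OX/X./.O
[OX/OX/XO/..] X move#5: (3,0):+0/OX/OX/XO/X.*, (3,1):+0/OX/OX/XO/.X
[OX/OX/XO/X.] O move#6: (3,1):+0/OX/OX/XO/XO*
[OX/OX/XO/XO] end (terminal +0, X#7); searched O./../X./.. to 6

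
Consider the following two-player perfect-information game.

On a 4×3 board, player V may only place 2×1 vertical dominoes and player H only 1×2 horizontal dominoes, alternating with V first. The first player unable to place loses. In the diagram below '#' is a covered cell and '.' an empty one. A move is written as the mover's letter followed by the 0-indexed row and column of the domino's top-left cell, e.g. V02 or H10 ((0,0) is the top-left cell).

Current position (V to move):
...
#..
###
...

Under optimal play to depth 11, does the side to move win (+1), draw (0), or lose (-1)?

value(.../#../###/..., V) = +1

[.../#../###/...] V move#1: V01:+1/.#./##./###/...*, V02:-1/..#/#.#/###/...
[.#./##./###/...] H move#2: H30:-1/.#./##./###/##.*, H31:-1/.#./##./###/.##
[.#./##./###/##.] V move#3: V02:+1/.##/###/###/##.*
[.##/###/###/##.] end (terminal -1, H#4); searched .../#../###/... to 11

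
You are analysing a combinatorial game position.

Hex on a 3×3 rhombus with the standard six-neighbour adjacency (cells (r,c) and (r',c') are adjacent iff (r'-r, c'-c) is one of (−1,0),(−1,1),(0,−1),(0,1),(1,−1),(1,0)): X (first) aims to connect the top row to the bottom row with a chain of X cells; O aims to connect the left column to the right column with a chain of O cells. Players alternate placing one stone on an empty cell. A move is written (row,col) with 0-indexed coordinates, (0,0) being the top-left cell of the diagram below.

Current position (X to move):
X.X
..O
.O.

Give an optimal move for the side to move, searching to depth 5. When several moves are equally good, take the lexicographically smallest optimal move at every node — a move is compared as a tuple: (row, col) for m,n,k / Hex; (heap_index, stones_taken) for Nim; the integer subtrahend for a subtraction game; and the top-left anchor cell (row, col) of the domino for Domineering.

X's best at [X.X/..O/.O.]: (2,0)

[X.X/..O/.O.] X move#1: (0,1):-1/XXX/..O/.O., (1,0):-1/X.X/X.O/.O., (1,1):-1/X.X/.XO/.O., (2,0):+1/X.X/..O/XO.*, (2,2):-1/X.X/..O/.OX
[X.X/..O/XO.] O move#2: (0,1):-1/XOX/..O/XO.*, (1,0):-1/X.X/O.O/XO., (1,1):-1/X.X/.OO/XO., (2,2):-1/X.X/..O/XOO
[XOX/..O/XO.] X move#3: (1,0):+1/XOX/X.O/XO.*, (1,1):+1/XOX/.XO/XO., (2,2):+1/XOX/..O/XOX
[XOX/X.O/XO.] end (terminal -1, O#4); searched X.X/..O/.O. to 5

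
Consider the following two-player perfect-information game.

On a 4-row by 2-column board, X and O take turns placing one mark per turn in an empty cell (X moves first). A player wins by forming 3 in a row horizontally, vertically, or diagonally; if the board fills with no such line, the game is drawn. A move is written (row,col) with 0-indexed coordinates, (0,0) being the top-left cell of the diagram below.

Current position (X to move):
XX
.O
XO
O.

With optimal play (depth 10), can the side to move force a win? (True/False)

X winning at [XX/.O/XO/O.]: True

[XX/.O/XO/O.] X move#1: (1,0):+1/XX/XO/XO/O.*, (3,1):+0/XX/.O/XO/OX
[XX/XO/XO/O.] end (terminal -1, O#2); searched XX/.O/XO/O. to 10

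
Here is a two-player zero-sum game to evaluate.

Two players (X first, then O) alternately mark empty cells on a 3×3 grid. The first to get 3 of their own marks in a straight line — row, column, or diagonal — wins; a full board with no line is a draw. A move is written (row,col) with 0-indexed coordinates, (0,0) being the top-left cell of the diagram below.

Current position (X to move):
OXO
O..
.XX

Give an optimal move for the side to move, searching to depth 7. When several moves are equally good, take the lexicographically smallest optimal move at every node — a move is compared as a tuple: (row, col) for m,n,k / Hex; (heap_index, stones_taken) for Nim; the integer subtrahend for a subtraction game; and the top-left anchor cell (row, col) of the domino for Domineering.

ply 1, X at OXO/O../.XX | (1,1)=+1→OXO/OX./.XX*; (1,2)=-1→OXO/O.X/.XX; (2,0)=+1→OXO/O../XXX
ply 2: OXO/OX./.XX is terminal -1 (O); from OXO/O../.XX depth 7

X's best at [OXO/O../.XX]: (1,1)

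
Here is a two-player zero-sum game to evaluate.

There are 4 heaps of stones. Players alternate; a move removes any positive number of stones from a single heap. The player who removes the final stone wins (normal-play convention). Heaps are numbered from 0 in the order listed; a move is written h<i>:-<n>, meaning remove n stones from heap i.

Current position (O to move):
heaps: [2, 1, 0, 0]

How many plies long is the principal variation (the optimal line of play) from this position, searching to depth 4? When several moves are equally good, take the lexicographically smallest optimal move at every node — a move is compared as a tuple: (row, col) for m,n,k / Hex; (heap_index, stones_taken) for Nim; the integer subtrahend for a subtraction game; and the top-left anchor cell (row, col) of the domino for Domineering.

ply 1, O at (2,1,0,0) | h0:-1=+1→(1,1,0,0)*; h0:-2=-1→(0,1,0,0); h1:-1=-1→(2,0,0,0)
ply 2, X at (1,1,0,0) | h0:-1=-1→(0,1,0,0)*; h1:-1=-1→(1,0,0,0)
ply 3, O at (0,1,0,0) | h1:-1=+1→(0,0,0,0)*
ply 4: (0,0,0,0) is terminal -1 (X); from (2,1,0,0) depth 4

PV length from [(2,1,0,0)]: 3 plies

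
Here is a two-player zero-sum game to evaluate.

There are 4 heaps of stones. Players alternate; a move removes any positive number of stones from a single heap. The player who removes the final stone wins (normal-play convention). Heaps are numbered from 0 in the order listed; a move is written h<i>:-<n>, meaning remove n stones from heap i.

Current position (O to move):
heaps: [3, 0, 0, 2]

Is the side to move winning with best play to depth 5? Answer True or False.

O winning at [(3,0,0,2)]: True

[(3,0,0,2)] O move#1: h0:-1:+1/(2,0,0,2)*, h0:-2:-1/(1,0,0,2), h0:-3:-1/(0,0,0,2), h3:-1:-1/(3,0,0,1), h3:-2:-1/(3,0,0,0)
[(2,0,0,2)] X move#2: h0:-1:-1/(1,0,0,2)*, h0:-2:-1/(0,0,0,2), h3:-1:-1/(2,0,0,1), h3:-2:-1/(2,0,0,0)
[(1,0,0,2)] O move#3: h0:-1:-1/(0,0,0,2), h3:-1:+1/(1,0,0,1)*, h3:-2:-1/(1,0,0,0)
[(1,0,0,1)] X move#4: h0:-1:-1/(0,0,0,1)*, h3:-1:-1/(1,0,0,0)
[(0,0,0,1)] O move#5: h3:-1:+1/(0,0,0,0)*
[(0,0,0,0)] end (terminal -1, X#6); searched (3,0,0,2) to 5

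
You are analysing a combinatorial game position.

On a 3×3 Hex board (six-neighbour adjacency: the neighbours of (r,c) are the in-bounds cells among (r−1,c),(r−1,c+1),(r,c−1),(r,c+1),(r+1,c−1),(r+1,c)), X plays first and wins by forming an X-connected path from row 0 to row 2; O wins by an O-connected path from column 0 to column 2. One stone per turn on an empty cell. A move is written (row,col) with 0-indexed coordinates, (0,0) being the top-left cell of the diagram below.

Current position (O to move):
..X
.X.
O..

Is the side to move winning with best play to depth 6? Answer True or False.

ply 1, O at ..X/.X./O.. | (0,0)=-1→O.X/.X./O..; (0,1)=-1→.OX/.X./O..; (1,0)=-1→..X/OX./O..; (1,2)=-1→..X/.XO/O..; (2,1)=+1→..X/.X./OO.*; (2,2)=-1→..X/.X./O.O
ply 2, X at ..X/.X./OO. | (0,0)=-1→X.X/.X./OO.*; (0,1)=-1→.XX/.X./OO.; (1,0)=-1→..X/XX./OO.; (1,2)=-1→..X/.XX/OO.; (2,2)=-1→..X/.X./OOX
ply 3, O at X.X/.X./OO. | (0,1)=+1→XOX/.X./OO.*; (1,0)=+1→X.X/OX./OO.; (1,2)=+1→X.X/.XO/OO.; (2,2)=+1→X.X/.X./OOO
ply 4, X at XOX/.X./OO. | (1,0)=-1→XOX/XX./OO.*; (1,2)=-1→XOX/.XX/OO.; (2,2)=-1→XOX/.X./OOX
ply 5, O at XOX/XX./OO. | (1,2)=+1→XOX/XXO/OO.*; (2,2)=+1→XOX/XX./OOO
ply 6: XOX/XXO/OO. is terminal -1 (X); from ..X/.X./O.. depth 6

O winning at [..X/.X./O..]: True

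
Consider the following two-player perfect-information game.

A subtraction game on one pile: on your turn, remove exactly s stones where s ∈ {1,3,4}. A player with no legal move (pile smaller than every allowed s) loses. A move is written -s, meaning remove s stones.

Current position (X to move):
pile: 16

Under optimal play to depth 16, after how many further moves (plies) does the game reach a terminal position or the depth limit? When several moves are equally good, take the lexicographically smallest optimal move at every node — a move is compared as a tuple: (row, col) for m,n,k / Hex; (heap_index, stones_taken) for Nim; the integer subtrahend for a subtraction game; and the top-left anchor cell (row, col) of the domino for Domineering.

PV length from [16]: 10 plies

ply 1, X at 16 | -1=-1→15*; -3=-1→13; -4=-1→12
ply 2, O at 15 | -1=+1→14*; -3=-1→12; -4=-1→11
ply 3, X at 14 | -1=-1→13*; -3=-1→11; -4=-1→10
ply 4, O at 13 | -1=-1→12; -3=-1→10; -4=+1→9*
ply 5, X at 9 | -1=-1→8*; -3=-1→6; -4=-1→5
ply 6, O at 8 | -1=+1→7*; -3=-1→5; -4=-1→4
ply 7, X at 7 | -1=-1→6*; -3=-1→4; -4=-1→3
ply 8, O at 6 | -1=-1→5; -3=-1→3; -4=+1→2*
ply 9, X at 2 | -1=-1→1*
ply 10, O at 1 | -1=+1→0*
ply 11: 0 is terminal -1 (X); from 16 depth 16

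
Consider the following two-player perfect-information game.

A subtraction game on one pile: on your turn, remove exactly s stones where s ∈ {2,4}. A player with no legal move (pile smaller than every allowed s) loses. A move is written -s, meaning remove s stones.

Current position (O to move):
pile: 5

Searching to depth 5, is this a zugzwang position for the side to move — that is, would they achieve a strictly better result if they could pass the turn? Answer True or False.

p1 O@[5]: -2[3]-1 -4[1]+1*
p2 X@[1] terminal -1; root [5] d5
if O skipped the turn, X would face:
~ p1 X@[5]: -2[3]-1 -4[1]+1*
~ p2 O@[1] terminal -1; root [5] d5
compare (O): move=+1 vs pass=-1

zugzwang(5, O) = False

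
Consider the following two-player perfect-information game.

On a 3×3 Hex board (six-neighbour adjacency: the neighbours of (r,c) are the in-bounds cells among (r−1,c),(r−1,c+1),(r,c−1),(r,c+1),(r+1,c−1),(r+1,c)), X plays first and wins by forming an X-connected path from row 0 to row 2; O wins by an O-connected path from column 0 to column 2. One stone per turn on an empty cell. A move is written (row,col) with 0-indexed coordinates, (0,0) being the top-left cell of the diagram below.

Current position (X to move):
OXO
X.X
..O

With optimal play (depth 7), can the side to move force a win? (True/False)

X winning at [OXO/X.X/..O]: True

p1 X@[OXO/X.X/..O]: (1,1)[OXO/XXX/..O]+1* (2,0)[OXO/X.X/X.O]+1 (2,1)[OXO/X.X/.XO]+1
p2 O@[OXO/XXX/..O]: (2,0)[OXO/XXX/O.O]-1* (2,1)[OXO/XXX/.OO]-1
p3 X@[OXO/XXX/O.O]: (2,1)[OXO/XXX/OXO]+1*
p4 O@[OXO/XXX/OXO] terminal -1; root [OXO/X.X/..O] d7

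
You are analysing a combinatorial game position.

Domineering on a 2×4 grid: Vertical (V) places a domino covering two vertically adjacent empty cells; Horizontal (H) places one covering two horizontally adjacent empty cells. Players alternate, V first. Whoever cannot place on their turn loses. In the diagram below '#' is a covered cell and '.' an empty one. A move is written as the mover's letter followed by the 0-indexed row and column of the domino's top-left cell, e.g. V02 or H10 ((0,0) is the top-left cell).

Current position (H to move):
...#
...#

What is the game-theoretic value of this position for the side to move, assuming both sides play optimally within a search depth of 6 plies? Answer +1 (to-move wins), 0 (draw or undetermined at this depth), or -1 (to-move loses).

p1 H@[...#/...#]: H00[##.#/...#]+1* H01[.###/...#]+1 H10[...#/##.#]+1 H11[...#/.###]+1
p2 V@[##.#/...#]: V02[####/..##]-1*
p3 H@[####/..##]: H10[####/####]+1*
p4 V@[####/####] terminal -1; root [...#/...#] d6

value(...#/...#, H) = +1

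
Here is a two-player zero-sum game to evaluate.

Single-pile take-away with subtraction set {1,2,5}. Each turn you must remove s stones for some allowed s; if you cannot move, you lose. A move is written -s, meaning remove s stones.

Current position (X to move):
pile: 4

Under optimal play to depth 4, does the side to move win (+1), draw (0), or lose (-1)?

ply 1, X at 4 | -1=+1→3*; -2=-1→2
ply 2, O at 3 | -1=-1→2*; -2=-1→1
ply 3, X at 2 | -1=-1→1; -2=+1→0*
ply 4: 0 is terminal -1 (O); from 4 depth 4

value(4, X) = +1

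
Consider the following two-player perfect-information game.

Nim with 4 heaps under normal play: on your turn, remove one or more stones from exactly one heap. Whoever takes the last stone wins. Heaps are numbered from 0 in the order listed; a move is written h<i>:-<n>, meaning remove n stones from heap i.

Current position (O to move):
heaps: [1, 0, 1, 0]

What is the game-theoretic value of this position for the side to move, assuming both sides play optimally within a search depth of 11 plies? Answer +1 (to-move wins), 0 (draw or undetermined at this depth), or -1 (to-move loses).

value((1,0,1,0), O) = -1

ply 1, O at (1,0,1,0) | h0:-1=-1→(0,0,1,0)*; h2:-1=-1→(1,0,0,0)
ply 2, X at (0,0,1,0) | h2:-1=+1→(0,0,0,0)*
ply 3: (0,0,0,0) is terminal -1 (O); from (1,0,1,0) depth 11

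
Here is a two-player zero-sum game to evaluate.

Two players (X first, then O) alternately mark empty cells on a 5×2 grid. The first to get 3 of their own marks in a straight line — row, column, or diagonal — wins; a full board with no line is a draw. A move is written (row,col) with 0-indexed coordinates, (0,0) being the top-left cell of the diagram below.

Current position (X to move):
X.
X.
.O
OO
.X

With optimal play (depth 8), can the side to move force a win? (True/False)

ply 1, X at X./X./.O/OO/.X | (0,1)=-1→XX/X./.O/OO/.X; (1,1)=+0→X./XX/.O/OO/.X; (2,0)=+1→X./X./XO/OO/.X*; (4,0)=-1→X./X./.O/OO/XX
ply 2: X./X./XO/OO/.X is terminal -1 (O); from X./X./.O/OO/.X depth 8

X winning at [X./X./.O/OO/.X]: True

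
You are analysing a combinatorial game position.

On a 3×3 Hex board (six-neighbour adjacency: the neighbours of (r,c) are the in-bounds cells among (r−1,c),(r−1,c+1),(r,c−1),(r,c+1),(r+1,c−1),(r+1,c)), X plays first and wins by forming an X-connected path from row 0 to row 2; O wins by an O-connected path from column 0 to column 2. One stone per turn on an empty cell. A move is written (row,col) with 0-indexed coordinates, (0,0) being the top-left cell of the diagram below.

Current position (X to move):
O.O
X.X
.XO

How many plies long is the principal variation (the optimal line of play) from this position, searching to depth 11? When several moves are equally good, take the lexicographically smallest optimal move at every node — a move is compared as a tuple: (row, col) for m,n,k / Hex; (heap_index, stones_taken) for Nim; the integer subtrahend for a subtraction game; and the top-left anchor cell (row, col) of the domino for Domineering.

PV length from [O.O/X.X/.XO]: 3 plies

ply 1, X at O.O/X.X/.XO | (0,1)=+1→OXO/X.X/.XO*; (1,1)=-1→O.O/XXX/.XO; (2,0)=-1→O.O/X.X/XXO
ply 2, O at OXO/X.X/.XO | (1,1)=-1→OXO/XOX/.XO*; (2,0)=-1→OXO/X.X/OXO
ply 3, X at OXO/XOX/.XO | (2,0)=+1→OXO/XOX/XXO*
ply 4: OXO/XOX/XXO is terminal -1 (O); from O.O/X.X/.XO depth 11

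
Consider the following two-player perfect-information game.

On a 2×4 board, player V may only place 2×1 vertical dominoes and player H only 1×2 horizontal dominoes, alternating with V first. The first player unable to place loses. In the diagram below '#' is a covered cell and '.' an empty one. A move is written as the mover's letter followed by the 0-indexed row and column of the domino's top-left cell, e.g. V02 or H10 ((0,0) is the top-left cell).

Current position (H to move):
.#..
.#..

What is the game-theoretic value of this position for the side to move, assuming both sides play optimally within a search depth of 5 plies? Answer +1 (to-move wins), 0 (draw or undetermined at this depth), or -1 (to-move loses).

value(.#../.#.., H) = +1

ply 1, H at .#../.#.. | H02=+1→.###/.#..*; H12=+1→.#../.###
ply 2, V at .###/.#.. | V00=-1→####/##..*
ply 3, H at ####/##.. | H12=+1→####/####*
ply 4: ####/#### is terminal -1 (V); from .#../.#.. depth 5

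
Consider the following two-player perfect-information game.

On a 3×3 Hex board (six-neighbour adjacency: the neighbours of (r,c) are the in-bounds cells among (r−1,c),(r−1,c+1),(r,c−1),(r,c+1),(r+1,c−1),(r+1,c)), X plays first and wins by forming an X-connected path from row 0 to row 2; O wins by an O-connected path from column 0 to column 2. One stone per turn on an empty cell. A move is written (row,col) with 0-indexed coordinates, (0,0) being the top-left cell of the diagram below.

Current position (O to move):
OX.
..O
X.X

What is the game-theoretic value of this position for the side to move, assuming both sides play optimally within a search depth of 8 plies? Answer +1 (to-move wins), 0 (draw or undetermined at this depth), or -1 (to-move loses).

value(OX./..O/X.X, O) = -1

p1 O@[OX./..O/X.X]: (0,2)[OXO/..O/X.X]-1* (1,0)[OX./O.O/X.X]-1 (1,1)[OX./.OO/X.X]-1 (2,1)[OX./..O/XOX]-1
p2 X@[OXO/..O/X.X]: (1,0)[OXO/X.O/X.X]+1* (1,1)[OXO/.XO/X.X]+1 (2,1)[OXO/..O/XXX]+1
p3 O@[OXO/X.O/X.X] terminal -1; root [OX./..O/X.X] d8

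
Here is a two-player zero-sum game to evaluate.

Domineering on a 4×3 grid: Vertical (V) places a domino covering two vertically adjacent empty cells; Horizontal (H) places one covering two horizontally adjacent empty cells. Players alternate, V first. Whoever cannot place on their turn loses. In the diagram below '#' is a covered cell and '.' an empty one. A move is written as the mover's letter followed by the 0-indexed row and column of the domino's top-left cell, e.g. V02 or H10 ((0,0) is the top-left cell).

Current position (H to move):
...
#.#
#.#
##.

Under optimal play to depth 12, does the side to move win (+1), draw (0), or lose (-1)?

p1 H@[.../#.#/#.#/##.]: H00[##./#.#/#.#/##.]-1* H01[.##/#.#/#.#/##.]-1
p2 V@[##./#.#/#.#/##.]: V11[##./###/###/##.]+1*
p3 H@[##./###/###/##.] terminal -1; root [.../#.#/#.#/##.] d12

value(.../#.#/#.#/##., H) = -1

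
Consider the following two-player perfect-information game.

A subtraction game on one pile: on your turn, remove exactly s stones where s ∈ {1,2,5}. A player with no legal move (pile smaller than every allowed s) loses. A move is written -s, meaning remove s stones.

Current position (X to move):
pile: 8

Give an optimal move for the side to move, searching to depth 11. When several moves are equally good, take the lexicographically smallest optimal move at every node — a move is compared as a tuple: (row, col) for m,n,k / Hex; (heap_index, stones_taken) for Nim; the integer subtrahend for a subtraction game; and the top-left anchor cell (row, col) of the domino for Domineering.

X's best at [8]: -2

p1 X@[8]: -1[7]-1 -2[6]+1* -5[3]+1
p2 O@[6]: -1[5]-1* -2[4]-1 -5[1]-1
p3 X@[5]: -1[4]-1 -2[3]+1* -5[0]+1
p4 O@[3]: -1[2]-1* -2[1]-1
p5 X@[2]: -1[1]-1 -2[0]+1*
p6 O@[0] terminal -1; root [8] d11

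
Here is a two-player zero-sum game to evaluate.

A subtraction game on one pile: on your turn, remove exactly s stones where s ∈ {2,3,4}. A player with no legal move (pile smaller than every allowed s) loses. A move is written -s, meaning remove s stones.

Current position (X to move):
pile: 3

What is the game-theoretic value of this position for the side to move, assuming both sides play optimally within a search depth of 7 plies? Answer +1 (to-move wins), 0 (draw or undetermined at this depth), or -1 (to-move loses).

p1 X@[3]: -2[1]+1* -3[0]+1
p2 O@[1] terminal -1; root [3] d7

value(3, X) = +1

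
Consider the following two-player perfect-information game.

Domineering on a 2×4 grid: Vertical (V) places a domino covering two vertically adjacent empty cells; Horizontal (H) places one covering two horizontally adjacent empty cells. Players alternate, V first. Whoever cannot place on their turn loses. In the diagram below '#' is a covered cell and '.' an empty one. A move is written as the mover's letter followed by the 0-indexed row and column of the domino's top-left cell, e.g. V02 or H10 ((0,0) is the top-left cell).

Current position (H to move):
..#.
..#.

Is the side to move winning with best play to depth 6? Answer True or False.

[..#./..#.] H move#1: H00:+1/###./..#.*, H10:+1/..#./###.
[###./..#.] V move#2: V03:-1/####/..##*
[####/..##] H move#3: H10:+1/####/####*
[####/####] end (terminal -1, V#4); searched ..#./..#. to 6

H winning at [..#./..#.]: True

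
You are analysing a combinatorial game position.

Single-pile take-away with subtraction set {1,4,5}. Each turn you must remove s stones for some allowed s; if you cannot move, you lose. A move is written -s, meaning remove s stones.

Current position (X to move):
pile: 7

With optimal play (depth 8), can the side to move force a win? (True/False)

[7] X move#1: -1:-1/6, -4:-1/3, -5:+1/2*
[2] O move#2: -1:-1/1*
[1] X move#3: -1:+1/0*
[0] end (terminal -1, O#4); searched 7 to 8

X winning at [7]: True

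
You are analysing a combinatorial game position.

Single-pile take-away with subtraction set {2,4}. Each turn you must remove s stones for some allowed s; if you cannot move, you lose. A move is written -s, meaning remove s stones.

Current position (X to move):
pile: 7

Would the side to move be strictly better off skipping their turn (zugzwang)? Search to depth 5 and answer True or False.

zugzwang(7, X) = True

ply 1, X at 7 | -2=-1→5*; -4=-1→3
ply 2, O at 5 | -2=-1→3; -4=+1→1*
ply 3: 1 is terminal -1 (X); from 7 depth 5
if X skipped the turn, O would face:
~ ply 1, O at 7 | -2=-1→5*; -4=-1→3
~ ply 2, X at 5 | -2=-1→3; -4=+1→1*
~ ply 3: 1 is terminal -1 (O); from 7 depth 5
compare (X): move=-1 vs pass=+1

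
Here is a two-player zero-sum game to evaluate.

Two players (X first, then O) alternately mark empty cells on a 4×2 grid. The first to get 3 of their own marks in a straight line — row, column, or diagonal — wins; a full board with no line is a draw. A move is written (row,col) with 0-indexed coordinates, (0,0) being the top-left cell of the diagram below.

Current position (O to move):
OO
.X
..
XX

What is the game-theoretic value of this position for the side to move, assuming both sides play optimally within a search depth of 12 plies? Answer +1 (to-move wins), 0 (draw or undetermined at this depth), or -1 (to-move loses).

value(OO/.X/../XX, O) = 0

[OO/.X/../XX] O move#1: (1,0):-1/OO/OX/../XX, (2,0):-1/OO/.X/O./XX, (2,1):+0/OO/.X/.O/XX*
[OO/.X/.O/XX] X move#2: (1,0):+0/OO/XX/.O/XX*, (2,0):+0/OO/.X/XO/XX
[OO/XX/.O/XX] O move#3: (2,0):+0/OO/XX/OO/XX*
[OO/XX/OO/XX] end (terminal +0, X#4); searched OO/.X/../XX to 12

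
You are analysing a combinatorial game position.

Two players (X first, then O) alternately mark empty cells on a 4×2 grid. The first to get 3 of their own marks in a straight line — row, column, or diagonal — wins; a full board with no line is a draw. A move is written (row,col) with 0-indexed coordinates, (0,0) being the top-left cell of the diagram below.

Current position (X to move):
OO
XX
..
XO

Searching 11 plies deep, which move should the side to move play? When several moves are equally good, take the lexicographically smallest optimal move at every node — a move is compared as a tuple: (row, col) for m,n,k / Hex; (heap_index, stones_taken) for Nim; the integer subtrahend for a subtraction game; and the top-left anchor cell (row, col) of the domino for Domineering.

ply 1, X at OO/XX/../XO | (2,0)=+1→OO/XX/X./XO*; (2,1)=+0→OO/XX/.X/XO
ply 2: OO/XX/X./XO is terminal -1 (O); from OO/XX/../XO depth 11

X's best at [OO/XX/../XO]: (2,0)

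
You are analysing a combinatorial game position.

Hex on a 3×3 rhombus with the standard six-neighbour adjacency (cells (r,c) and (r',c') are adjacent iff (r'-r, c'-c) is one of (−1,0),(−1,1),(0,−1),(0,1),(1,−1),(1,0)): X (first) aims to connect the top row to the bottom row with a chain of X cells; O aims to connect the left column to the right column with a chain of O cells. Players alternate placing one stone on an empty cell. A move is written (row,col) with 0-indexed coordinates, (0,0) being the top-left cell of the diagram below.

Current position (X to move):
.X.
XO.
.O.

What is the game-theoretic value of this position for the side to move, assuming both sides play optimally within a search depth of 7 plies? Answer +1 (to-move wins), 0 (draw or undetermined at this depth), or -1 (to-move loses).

p1 X@[.X./XO./.O.]: (0,0)[XX./XO./.O.]-1 (0,2)[.XX/XO./.O.]-1 (1,2)[.X./XOX/.O.]-1 (2,0)[.X./XO./XO.]+1* (2,2)[.X./XO./.OX]-1
p2 O@[.X./XO./XO.] terminal -1; root [.X./XO./.O.] d7

value(.X./XO./.O., X) = +1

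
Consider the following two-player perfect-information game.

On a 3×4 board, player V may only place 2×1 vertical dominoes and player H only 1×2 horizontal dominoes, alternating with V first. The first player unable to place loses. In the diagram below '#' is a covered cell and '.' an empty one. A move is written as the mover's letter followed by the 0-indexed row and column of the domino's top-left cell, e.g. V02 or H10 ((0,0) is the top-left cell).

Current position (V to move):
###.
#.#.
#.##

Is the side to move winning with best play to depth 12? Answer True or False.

V winning at [###./#.#./#.##]: True

p1 V@[###./#.#./#.##]: V03[####/#.##/#.##]+1* V11[###./###./####]+1
p2 H@[####/#.##/#.##] terminal -1; root [###./#.#./#.##] d12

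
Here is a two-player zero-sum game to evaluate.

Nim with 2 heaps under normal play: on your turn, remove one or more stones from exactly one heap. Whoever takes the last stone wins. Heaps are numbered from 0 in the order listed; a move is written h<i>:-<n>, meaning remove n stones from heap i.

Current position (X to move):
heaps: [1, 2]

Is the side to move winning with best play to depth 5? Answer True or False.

[(1,2)] X move#1: h0:-1:-1/(0,2), h1:-1:+1/(1,1)*, h1:-2:-1/(1,0)
[(1,1)] O move#2: h0:-1:-1/(0,1)*, h1:-1:-1/(1,0)
[(0,1)] X move#3: h1:-1:+1/(0,0)*
[(0,0)] end (terminal -1, O#4); searched (1,2) to 5

X winning at [(1,2)]: True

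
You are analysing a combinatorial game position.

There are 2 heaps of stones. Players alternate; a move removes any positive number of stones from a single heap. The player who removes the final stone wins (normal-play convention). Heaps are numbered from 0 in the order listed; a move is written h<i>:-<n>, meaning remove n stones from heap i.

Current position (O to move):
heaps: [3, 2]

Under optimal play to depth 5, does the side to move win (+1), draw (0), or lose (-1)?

value((3,2), O) = +1

[(3,2)] O move#1: h0:-1:+1/(2,2)*, h0:-2:-1/(1,2), h0:-3:-1/(0,2), h1:-1:-1/(3,1), h1:-2:-1/(3,0)
[(2,2)] X move#2: h0:-1:-1/(1,2)*, h0:-2:-1/(0,2), h1:-1:-1/(2,1), h1:-2:-1/(2,0)
[(1,2)] O move#3: h0:-1:-1/(0,2), h1:-1:+1/(1,1)*, h1:-2:-1/(1,0)
[(1,1)] X move#4: h0:-1:-1/(0,1)*, h1:-1:-1/(1,0)
[(0,1)] O move#5: h1:-1:+1/(0,0)*
[(0,0)] end (terminal -1, X#6); searched (3,2) to 5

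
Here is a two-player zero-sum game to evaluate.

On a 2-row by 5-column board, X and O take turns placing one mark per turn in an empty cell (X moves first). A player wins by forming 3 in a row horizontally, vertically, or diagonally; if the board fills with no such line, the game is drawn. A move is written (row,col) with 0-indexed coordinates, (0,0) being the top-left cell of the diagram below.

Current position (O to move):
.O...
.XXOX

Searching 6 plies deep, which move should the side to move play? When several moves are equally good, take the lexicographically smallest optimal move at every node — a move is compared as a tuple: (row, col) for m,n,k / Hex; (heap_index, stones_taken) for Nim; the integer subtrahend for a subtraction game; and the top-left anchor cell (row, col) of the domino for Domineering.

[.O.../.XXOX] O move#1: (0,0):-1/OO.../.XXOX, (0,2):-1/.OO../.XXOX, (0,3):-1/.O.O./.XXOX, (0,4):-1/.O..O/.XXOX, (1,0):+0/.O.../OXXOX*
[.O.../OXXOX] X move#2: (0,0):+0/XO.../OXXOX*, (0,2):+0/.OX../OXXOX, (0,3):+0/.O.X./OXXOX, (0,4):-1/.O..X/OXXOX
[XO.../OXXOX] O move#3: (0,2):+0/XOO../OXXOX*, (0,3):+0/XO.O./OXXOX, (0,4):+0/XO..O/OXXOX
[XOO../OXXOX] X move#4: (0,3):+0/XOOX./OXXOX*, (0,4):-1/XOO.X/OXXOX
[XOOX./OXXOX] O move#5: (0,4):+0/XOOXO/OXXOX*
[XOOXO/OXXOX] end (terminal +0, X#6); searched .O.../.XXOX to 6

O's best at [.O.../.XXOX]: (1,0)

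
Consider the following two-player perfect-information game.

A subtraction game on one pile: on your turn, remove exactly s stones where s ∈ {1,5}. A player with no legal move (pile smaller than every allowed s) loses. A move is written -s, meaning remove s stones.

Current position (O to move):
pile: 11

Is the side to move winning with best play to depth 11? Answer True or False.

O winning at [11]: True

ply 1, O at 11 | -1=+1→10*; -5=+1→6
ply 2, X at 10 | -1=-1→9*; -5=-1→5
ply 3, O at 9 | -1=+1→8*; -5=+1→4
ply 4, X at 8 | -1=-1→7*; -5=-1→3
ply 5, O at 7 | -1=+1→6*; -5=+1→2
ply 6, X at 6 | -1=-1→5*; -5=-1→1
ply 7, O at 5 | -1=+1→4*; -5=+1→0
ply 8, X at 4 | -1=-1→3*
ply 9, O at 3 | -1=+1→2*
ply 10, X at 2 | -1=-1→1*
ply 11, O at 1 | -1=+1→0*
ply 12: 0 is terminal -1 (X); from 11 depth 11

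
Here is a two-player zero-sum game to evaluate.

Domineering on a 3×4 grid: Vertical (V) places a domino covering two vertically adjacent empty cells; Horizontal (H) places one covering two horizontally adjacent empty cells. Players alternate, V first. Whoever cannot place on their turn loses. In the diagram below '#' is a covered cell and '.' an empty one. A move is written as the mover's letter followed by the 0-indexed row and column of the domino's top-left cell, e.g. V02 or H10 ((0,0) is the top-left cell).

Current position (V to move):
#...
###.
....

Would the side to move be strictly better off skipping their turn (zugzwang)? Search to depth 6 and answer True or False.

[#.../###./....] V move#1: V03:-1/#..#/####/....*, V13:-1/#.../####/...#
[#..#/####/....] H move#2: H01:+1/####/####/....*, H20:+1/#..#/####/##.., H21:+1/#..#/####/.##., H22:+1/#..#/####/..##
[####/####/....] end (terminal -1, V#3); searched #.../###./.... to 6
pass branch (H moves first from the same position):
  | [#.../###./....] H move#1: H01:+1/###./###./....*, H02:+1/#.##/###./...., H20:+1/#.../###./##.., H21:+1/#.../###./.##., H22:+1/#.../###./..##
  | [###./###./....] V move#2: V03:-1/####/####/....*, V13:-1/###./####/...#
  | [####/####/....] H move#3: H20:+1/####/####/##..*, H21:+1/####/####/.##., H22:+1/####/####/..##
  | [####/####/##..] end (terminal -1, V#4); searched #.../###./.... to 6
V moving scores -1; V passing scores -1

zugzwang(#.../###./...., V) = False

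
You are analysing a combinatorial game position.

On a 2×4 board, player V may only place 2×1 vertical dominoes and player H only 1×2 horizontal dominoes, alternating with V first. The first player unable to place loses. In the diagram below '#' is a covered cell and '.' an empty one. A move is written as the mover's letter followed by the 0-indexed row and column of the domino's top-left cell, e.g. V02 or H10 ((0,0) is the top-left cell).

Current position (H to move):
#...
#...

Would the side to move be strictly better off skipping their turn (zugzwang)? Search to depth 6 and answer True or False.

p1 H@[#.../#...]: H01[###./#...]+1* H02[#.##/#...]+1 H11[#.../###.]+1 H12[#.../#.##]+1
p2 V@[###./#...]: V03[####/#..#]-1*
p3 H@[####/#..#]: H11[####/####]+1*
p4 V@[####/####] terminal -1; root [#.../#...] d6
suppose H passes — search the same position with V to move:
pass> p1 V@[#.../#...]: V01[##../##..]-1 V02[#.#./#.#.]+1* V03[#..#/#..#]-1
pass> p2 H@[#.#./#.#.] terminal -1; root [#.../#...] d6
for H: play +1, pass -1

zugzwang(#.../#..., H) = False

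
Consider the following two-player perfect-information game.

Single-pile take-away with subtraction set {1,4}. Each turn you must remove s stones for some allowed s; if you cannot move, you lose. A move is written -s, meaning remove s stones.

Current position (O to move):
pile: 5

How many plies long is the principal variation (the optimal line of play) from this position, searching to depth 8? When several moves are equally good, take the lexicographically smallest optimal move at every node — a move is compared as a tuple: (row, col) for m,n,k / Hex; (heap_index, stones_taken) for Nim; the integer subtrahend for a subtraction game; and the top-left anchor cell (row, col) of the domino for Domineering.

[5] O move#1: -1:-1/4*, -4:-1/1
[4] X move#2: -1:-1/3, -4:+1/0*
[0] end (terminal -1, O#3); searched 5 to 8

PV length from [5]: 2 plies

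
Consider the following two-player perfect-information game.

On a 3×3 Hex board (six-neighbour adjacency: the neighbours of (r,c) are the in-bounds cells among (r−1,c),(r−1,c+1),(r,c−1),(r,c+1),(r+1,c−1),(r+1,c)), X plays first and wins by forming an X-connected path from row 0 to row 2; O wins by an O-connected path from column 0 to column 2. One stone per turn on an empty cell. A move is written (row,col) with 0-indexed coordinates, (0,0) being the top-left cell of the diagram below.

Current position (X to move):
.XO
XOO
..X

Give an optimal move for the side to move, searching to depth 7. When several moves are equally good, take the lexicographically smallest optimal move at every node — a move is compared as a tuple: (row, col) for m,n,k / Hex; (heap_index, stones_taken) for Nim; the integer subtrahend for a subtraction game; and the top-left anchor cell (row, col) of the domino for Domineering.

X's best at [.XO/XOO/..X]: (2,0)

ply 1, X at .XO/XOO/..X | (0,0)=-1→XXO/XOO/..X; (2,0)=+1→.XO/XOO/X.X*; (2,1)=-1→.XO/XOO/.XX
ply 2: .XO/XOO/X.X is terminal -1 (O); from .XO/XOO/..X depth 7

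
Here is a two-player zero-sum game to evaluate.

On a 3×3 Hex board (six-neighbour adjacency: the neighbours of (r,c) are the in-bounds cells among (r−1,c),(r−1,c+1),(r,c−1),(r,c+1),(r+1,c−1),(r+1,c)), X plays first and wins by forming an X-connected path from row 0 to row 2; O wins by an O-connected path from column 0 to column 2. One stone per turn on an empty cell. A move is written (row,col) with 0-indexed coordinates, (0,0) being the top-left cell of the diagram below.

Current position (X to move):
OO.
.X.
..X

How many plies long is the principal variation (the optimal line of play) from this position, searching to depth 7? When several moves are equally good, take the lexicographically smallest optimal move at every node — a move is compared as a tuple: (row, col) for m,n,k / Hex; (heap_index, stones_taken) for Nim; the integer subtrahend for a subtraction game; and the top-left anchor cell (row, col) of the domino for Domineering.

PV length from [OO./.X./..X]: 3 plies

p1 X@[OO./.X./..X]: (0,2)[OOX/.X./..X]+1* (1,0)[OO./XX./..X]-1 (1,2)[OO./.XX/..X]-1 (2,0)[OO./.X./X.X]-1 (2,1)[OO./.X./.XX]-1
p2 O@[OOX/.X./..X]: (1,0)[OOX/OX./..X]-1* (1,2)[OOX/.XO/..X]-1 (2,0)[OOX/.X./O.X]-1 (2,1)[OOX/.X./.OX]-1
p3 X@[OOX/OX./..X]: (1,2)[OOX/OXX/..X]+1* (2,0)[OOX/OX./X.X]+1 (2,1)[OOX/OX./.XX]+1
p4 O@[OOX/OXX/..X] terminal -1; root [OO./.X./..X] d7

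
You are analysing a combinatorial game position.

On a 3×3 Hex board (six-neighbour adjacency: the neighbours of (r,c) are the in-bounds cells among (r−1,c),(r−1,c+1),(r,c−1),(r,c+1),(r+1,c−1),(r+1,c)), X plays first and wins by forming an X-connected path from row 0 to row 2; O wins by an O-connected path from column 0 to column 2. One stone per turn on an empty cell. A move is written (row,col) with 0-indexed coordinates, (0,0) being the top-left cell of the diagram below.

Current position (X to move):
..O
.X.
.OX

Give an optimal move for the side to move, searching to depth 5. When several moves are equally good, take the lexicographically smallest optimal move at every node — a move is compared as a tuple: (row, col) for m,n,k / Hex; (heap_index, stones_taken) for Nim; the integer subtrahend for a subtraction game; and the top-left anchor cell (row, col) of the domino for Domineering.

p1 X@[..O/.X./.OX]: (0,0)[X.O/.X./.OX]+1* (0,1)[.XO/.X./.OX]+1 (1,0)[..O/XX./.OX]+1 (1,2)[..O/.XX/.OX]-1 (2,0)[..O/.X./XOX]-1
p2 O@[X.O/.X./.OX]: (0,1)[XOO/.X./.OX]-1* (1,0)[X.O/OX./.OX]-1 (1,2)[X.O/.XO/.OX]-1 (2,0)[X.O/.X./OOX]-1
p3 X@[XOO/.X./.OX]: (1,0)[XOO/XX./.OX]+1* (1,2)[XOO/.XX/.OX]-1 (2,0)[XOO/.X./XOX]-1
p4 O@[XOO/XX./.OX]: (1,2)[XOO/XXO/.OX]-1* (2,0)[XOO/XX./OOX]-1
p5 X@[XOO/XXO/.OX]: (2,0)[XOO/XXO/XOX]+1*
p6 O@[XOO/XXO/XOX] terminal -1; root [..O/.X./.OX] d5

X's best at [..O/.X./.OX]: (0,0)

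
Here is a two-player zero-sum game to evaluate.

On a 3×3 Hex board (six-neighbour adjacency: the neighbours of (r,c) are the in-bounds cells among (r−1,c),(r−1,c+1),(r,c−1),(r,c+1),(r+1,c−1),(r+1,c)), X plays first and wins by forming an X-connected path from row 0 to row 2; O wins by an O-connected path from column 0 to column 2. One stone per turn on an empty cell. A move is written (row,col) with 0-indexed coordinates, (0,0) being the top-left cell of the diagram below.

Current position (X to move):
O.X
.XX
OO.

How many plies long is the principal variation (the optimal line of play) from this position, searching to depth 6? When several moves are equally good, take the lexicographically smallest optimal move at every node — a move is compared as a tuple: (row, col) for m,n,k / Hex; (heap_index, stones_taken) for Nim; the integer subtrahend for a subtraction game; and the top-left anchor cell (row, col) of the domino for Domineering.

p1 X@[O.X/.XX/OO.]: (0,1)[OXX/.XX/OO.]-1 (1,0)[O.X/XXX/OO.]-1 (2,2)[O.X/.XX/OOX]+1*
p2 O@[O.X/.XX/OOX] terminal -1; root [O.X/.XX/OO.] d6

PV length from [O.X/.XX/OO.]: 1 ply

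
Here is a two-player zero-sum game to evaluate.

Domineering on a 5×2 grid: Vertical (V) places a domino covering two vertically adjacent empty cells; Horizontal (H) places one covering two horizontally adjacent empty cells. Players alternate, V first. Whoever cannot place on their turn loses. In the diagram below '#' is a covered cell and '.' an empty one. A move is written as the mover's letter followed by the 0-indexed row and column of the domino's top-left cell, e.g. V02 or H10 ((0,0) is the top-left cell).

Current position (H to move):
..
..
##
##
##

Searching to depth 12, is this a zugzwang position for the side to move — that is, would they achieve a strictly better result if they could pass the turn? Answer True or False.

zugzwang(../../##/##/##, H) = False

p1 H@[../../##/##/##]: H00[##/../##/##/##]+1* H10[../##/##/##/##]+1
p2 V@[##/../##/##/##] terminal -1; root [../../##/##/##] d12
pass branch (V moves first from the same position):
  | p1 V@[../../##/##/##]: V00[#./#./##/##/##]+1* V01[.#/.#/##/##/##]+1
  | p2 H@[#./#./##/##/##] terminal -1; root [../../##/##/##] d12
H moving scores +1; H passing scores -1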